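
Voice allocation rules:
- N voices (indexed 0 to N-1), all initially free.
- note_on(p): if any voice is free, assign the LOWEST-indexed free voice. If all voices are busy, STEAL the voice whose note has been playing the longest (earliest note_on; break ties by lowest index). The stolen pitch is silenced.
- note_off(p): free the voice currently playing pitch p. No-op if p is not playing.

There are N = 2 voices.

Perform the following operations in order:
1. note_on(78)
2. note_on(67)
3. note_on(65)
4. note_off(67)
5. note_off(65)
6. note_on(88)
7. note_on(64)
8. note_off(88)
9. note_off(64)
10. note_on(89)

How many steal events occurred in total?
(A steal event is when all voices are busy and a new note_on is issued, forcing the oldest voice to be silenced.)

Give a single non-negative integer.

Answer: 1

Derivation:
Op 1: note_on(78): voice 0 is free -> assigned | voices=[78 -]
Op 2: note_on(67): voice 1 is free -> assigned | voices=[78 67]
Op 3: note_on(65): all voices busy, STEAL voice 0 (pitch 78, oldest) -> assign | voices=[65 67]
Op 4: note_off(67): free voice 1 | voices=[65 -]
Op 5: note_off(65): free voice 0 | voices=[- -]
Op 6: note_on(88): voice 0 is free -> assigned | voices=[88 -]
Op 7: note_on(64): voice 1 is free -> assigned | voices=[88 64]
Op 8: note_off(88): free voice 0 | voices=[- 64]
Op 9: note_off(64): free voice 1 | voices=[- -]
Op 10: note_on(89): voice 0 is free -> assigned | voices=[89 -]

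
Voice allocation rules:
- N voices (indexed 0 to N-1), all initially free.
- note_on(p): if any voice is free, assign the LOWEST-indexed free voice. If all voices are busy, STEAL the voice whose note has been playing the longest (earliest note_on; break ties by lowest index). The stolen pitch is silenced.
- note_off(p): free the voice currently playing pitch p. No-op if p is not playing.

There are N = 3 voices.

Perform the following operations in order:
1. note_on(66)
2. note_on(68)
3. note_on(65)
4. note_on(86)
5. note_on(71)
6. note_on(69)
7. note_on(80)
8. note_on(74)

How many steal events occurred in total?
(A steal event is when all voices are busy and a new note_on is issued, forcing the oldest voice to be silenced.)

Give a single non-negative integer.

Answer: 5

Derivation:
Op 1: note_on(66): voice 0 is free -> assigned | voices=[66 - -]
Op 2: note_on(68): voice 1 is free -> assigned | voices=[66 68 -]
Op 3: note_on(65): voice 2 is free -> assigned | voices=[66 68 65]
Op 4: note_on(86): all voices busy, STEAL voice 0 (pitch 66, oldest) -> assign | voices=[86 68 65]
Op 5: note_on(71): all voices busy, STEAL voice 1 (pitch 68, oldest) -> assign | voices=[86 71 65]
Op 6: note_on(69): all voices busy, STEAL voice 2 (pitch 65, oldest) -> assign | voices=[86 71 69]
Op 7: note_on(80): all voices busy, STEAL voice 0 (pitch 86, oldest) -> assign | voices=[80 71 69]
Op 8: note_on(74): all voices busy, STEAL voice 1 (pitch 71, oldest) -> assign | voices=[80 74 69]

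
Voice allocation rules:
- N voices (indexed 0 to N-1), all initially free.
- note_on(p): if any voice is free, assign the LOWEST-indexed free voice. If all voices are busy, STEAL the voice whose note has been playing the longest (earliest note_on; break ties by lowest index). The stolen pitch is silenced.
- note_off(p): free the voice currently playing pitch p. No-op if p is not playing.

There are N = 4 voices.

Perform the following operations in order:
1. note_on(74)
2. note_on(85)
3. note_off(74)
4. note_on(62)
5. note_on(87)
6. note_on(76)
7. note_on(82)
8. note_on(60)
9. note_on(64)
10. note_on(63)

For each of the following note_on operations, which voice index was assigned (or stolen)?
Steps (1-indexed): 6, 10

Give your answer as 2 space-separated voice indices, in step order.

Answer: 3 3

Derivation:
Op 1: note_on(74): voice 0 is free -> assigned | voices=[74 - - -]
Op 2: note_on(85): voice 1 is free -> assigned | voices=[74 85 - -]
Op 3: note_off(74): free voice 0 | voices=[- 85 - -]
Op 4: note_on(62): voice 0 is free -> assigned | voices=[62 85 - -]
Op 5: note_on(87): voice 2 is free -> assigned | voices=[62 85 87 -]
Op 6: note_on(76): voice 3 is free -> assigned | voices=[62 85 87 76]
Op 7: note_on(82): all voices busy, STEAL voice 1 (pitch 85, oldest) -> assign | voices=[62 82 87 76]
Op 8: note_on(60): all voices busy, STEAL voice 0 (pitch 62, oldest) -> assign | voices=[60 82 87 76]
Op 9: note_on(64): all voices busy, STEAL voice 2 (pitch 87, oldest) -> assign | voices=[60 82 64 76]
Op 10: note_on(63): all voices busy, STEAL voice 3 (pitch 76, oldest) -> assign | voices=[60 82 64 63]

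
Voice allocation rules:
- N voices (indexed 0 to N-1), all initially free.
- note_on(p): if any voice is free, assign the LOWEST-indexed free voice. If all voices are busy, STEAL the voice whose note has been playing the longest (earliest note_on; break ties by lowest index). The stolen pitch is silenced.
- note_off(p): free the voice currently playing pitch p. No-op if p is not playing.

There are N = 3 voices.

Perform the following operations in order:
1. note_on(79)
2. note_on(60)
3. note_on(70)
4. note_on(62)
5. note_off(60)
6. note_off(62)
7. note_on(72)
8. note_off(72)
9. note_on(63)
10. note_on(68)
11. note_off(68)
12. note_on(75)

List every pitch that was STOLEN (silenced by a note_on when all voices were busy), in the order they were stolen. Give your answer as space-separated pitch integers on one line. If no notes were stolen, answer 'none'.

Answer: 79

Derivation:
Op 1: note_on(79): voice 0 is free -> assigned | voices=[79 - -]
Op 2: note_on(60): voice 1 is free -> assigned | voices=[79 60 -]
Op 3: note_on(70): voice 2 is free -> assigned | voices=[79 60 70]
Op 4: note_on(62): all voices busy, STEAL voice 0 (pitch 79, oldest) -> assign | voices=[62 60 70]
Op 5: note_off(60): free voice 1 | voices=[62 - 70]
Op 6: note_off(62): free voice 0 | voices=[- - 70]
Op 7: note_on(72): voice 0 is free -> assigned | voices=[72 - 70]
Op 8: note_off(72): free voice 0 | voices=[- - 70]
Op 9: note_on(63): voice 0 is free -> assigned | voices=[63 - 70]
Op 10: note_on(68): voice 1 is free -> assigned | voices=[63 68 70]
Op 11: note_off(68): free voice 1 | voices=[63 - 70]
Op 12: note_on(75): voice 1 is free -> assigned | voices=[63 75 70]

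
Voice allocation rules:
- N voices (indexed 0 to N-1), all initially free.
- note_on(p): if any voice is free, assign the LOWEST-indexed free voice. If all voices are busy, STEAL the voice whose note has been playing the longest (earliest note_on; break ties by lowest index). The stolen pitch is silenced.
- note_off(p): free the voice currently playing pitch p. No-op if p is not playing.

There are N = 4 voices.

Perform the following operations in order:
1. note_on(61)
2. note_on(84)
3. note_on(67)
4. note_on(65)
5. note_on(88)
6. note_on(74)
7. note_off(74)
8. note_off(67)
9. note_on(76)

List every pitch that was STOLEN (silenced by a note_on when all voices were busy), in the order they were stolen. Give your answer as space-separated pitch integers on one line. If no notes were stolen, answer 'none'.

Answer: 61 84

Derivation:
Op 1: note_on(61): voice 0 is free -> assigned | voices=[61 - - -]
Op 2: note_on(84): voice 1 is free -> assigned | voices=[61 84 - -]
Op 3: note_on(67): voice 2 is free -> assigned | voices=[61 84 67 -]
Op 4: note_on(65): voice 3 is free -> assigned | voices=[61 84 67 65]
Op 5: note_on(88): all voices busy, STEAL voice 0 (pitch 61, oldest) -> assign | voices=[88 84 67 65]
Op 6: note_on(74): all voices busy, STEAL voice 1 (pitch 84, oldest) -> assign | voices=[88 74 67 65]
Op 7: note_off(74): free voice 1 | voices=[88 - 67 65]
Op 8: note_off(67): free voice 2 | voices=[88 - - 65]
Op 9: note_on(76): voice 1 is free -> assigned | voices=[88 76 - 65]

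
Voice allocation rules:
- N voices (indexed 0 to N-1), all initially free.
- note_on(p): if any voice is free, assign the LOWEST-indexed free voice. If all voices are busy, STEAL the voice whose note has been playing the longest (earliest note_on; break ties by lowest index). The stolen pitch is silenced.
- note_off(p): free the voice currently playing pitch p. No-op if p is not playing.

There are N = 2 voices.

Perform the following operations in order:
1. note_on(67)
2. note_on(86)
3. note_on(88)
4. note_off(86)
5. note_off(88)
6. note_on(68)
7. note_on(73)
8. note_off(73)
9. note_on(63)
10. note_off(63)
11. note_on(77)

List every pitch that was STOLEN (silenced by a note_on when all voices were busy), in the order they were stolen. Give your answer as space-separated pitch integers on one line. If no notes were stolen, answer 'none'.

Op 1: note_on(67): voice 0 is free -> assigned | voices=[67 -]
Op 2: note_on(86): voice 1 is free -> assigned | voices=[67 86]
Op 3: note_on(88): all voices busy, STEAL voice 0 (pitch 67, oldest) -> assign | voices=[88 86]
Op 4: note_off(86): free voice 1 | voices=[88 -]
Op 5: note_off(88): free voice 0 | voices=[- -]
Op 6: note_on(68): voice 0 is free -> assigned | voices=[68 -]
Op 7: note_on(73): voice 1 is free -> assigned | voices=[68 73]
Op 8: note_off(73): free voice 1 | voices=[68 -]
Op 9: note_on(63): voice 1 is free -> assigned | voices=[68 63]
Op 10: note_off(63): free voice 1 | voices=[68 -]
Op 11: note_on(77): voice 1 is free -> assigned | voices=[68 77]

Answer: 67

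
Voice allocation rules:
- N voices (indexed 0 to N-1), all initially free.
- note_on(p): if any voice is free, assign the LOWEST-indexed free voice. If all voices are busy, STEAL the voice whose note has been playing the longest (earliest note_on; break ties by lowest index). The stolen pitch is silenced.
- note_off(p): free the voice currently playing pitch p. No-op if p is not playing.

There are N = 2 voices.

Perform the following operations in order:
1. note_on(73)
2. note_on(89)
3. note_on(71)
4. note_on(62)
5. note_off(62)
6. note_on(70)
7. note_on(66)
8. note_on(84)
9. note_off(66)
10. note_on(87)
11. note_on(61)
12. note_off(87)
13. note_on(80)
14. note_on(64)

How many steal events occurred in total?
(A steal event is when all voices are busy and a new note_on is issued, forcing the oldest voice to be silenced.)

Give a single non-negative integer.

Answer: 6

Derivation:
Op 1: note_on(73): voice 0 is free -> assigned | voices=[73 -]
Op 2: note_on(89): voice 1 is free -> assigned | voices=[73 89]
Op 3: note_on(71): all voices busy, STEAL voice 0 (pitch 73, oldest) -> assign | voices=[71 89]
Op 4: note_on(62): all voices busy, STEAL voice 1 (pitch 89, oldest) -> assign | voices=[71 62]
Op 5: note_off(62): free voice 1 | voices=[71 -]
Op 6: note_on(70): voice 1 is free -> assigned | voices=[71 70]
Op 7: note_on(66): all voices busy, STEAL voice 0 (pitch 71, oldest) -> assign | voices=[66 70]
Op 8: note_on(84): all voices busy, STEAL voice 1 (pitch 70, oldest) -> assign | voices=[66 84]
Op 9: note_off(66): free voice 0 | voices=[- 84]
Op 10: note_on(87): voice 0 is free -> assigned | voices=[87 84]
Op 11: note_on(61): all voices busy, STEAL voice 1 (pitch 84, oldest) -> assign | voices=[87 61]
Op 12: note_off(87): free voice 0 | voices=[- 61]
Op 13: note_on(80): voice 0 is free -> assigned | voices=[80 61]
Op 14: note_on(64): all voices busy, STEAL voice 1 (pitch 61, oldest) -> assign | voices=[80 64]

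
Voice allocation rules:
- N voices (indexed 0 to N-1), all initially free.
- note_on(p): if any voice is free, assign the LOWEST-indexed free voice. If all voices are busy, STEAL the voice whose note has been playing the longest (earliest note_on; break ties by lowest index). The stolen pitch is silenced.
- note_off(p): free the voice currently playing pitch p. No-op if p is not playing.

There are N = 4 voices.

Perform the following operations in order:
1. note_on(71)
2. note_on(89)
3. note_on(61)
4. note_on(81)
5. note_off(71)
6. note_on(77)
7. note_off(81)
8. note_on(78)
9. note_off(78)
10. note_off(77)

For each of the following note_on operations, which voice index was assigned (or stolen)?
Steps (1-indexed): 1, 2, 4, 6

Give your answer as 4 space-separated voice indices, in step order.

Answer: 0 1 3 0

Derivation:
Op 1: note_on(71): voice 0 is free -> assigned | voices=[71 - - -]
Op 2: note_on(89): voice 1 is free -> assigned | voices=[71 89 - -]
Op 3: note_on(61): voice 2 is free -> assigned | voices=[71 89 61 -]
Op 4: note_on(81): voice 3 is free -> assigned | voices=[71 89 61 81]
Op 5: note_off(71): free voice 0 | voices=[- 89 61 81]
Op 6: note_on(77): voice 0 is free -> assigned | voices=[77 89 61 81]
Op 7: note_off(81): free voice 3 | voices=[77 89 61 -]
Op 8: note_on(78): voice 3 is free -> assigned | voices=[77 89 61 78]
Op 9: note_off(78): free voice 3 | voices=[77 89 61 -]
Op 10: note_off(77): free voice 0 | voices=[- 89 61 -]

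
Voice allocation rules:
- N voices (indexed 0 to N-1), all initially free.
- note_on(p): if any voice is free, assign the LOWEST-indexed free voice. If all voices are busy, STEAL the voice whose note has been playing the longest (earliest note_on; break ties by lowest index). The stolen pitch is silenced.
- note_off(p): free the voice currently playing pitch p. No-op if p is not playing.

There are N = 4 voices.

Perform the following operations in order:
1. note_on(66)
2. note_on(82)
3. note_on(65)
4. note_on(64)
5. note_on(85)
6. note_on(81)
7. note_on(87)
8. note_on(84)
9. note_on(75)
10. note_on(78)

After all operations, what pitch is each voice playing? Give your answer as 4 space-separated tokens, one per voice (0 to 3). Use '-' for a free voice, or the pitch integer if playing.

Op 1: note_on(66): voice 0 is free -> assigned | voices=[66 - - -]
Op 2: note_on(82): voice 1 is free -> assigned | voices=[66 82 - -]
Op 3: note_on(65): voice 2 is free -> assigned | voices=[66 82 65 -]
Op 4: note_on(64): voice 3 is free -> assigned | voices=[66 82 65 64]
Op 5: note_on(85): all voices busy, STEAL voice 0 (pitch 66, oldest) -> assign | voices=[85 82 65 64]
Op 6: note_on(81): all voices busy, STEAL voice 1 (pitch 82, oldest) -> assign | voices=[85 81 65 64]
Op 7: note_on(87): all voices busy, STEAL voice 2 (pitch 65, oldest) -> assign | voices=[85 81 87 64]
Op 8: note_on(84): all voices busy, STEAL voice 3 (pitch 64, oldest) -> assign | voices=[85 81 87 84]
Op 9: note_on(75): all voices busy, STEAL voice 0 (pitch 85, oldest) -> assign | voices=[75 81 87 84]
Op 10: note_on(78): all voices busy, STEAL voice 1 (pitch 81, oldest) -> assign | voices=[75 78 87 84]

Answer: 75 78 87 84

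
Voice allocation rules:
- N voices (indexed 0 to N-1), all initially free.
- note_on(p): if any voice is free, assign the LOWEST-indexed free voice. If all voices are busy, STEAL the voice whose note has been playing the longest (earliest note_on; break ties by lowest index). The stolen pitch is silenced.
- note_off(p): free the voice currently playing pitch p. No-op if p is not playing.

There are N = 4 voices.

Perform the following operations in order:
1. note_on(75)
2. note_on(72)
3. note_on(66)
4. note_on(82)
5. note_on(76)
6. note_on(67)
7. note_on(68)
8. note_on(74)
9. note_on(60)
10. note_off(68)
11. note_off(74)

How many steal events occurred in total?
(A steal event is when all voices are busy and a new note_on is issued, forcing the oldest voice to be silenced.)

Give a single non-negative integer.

Op 1: note_on(75): voice 0 is free -> assigned | voices=[75 - - -]
Op 2: note_on(72): voice 1 is free -> assigned | voices=[75 72 - -]
Op 3: note_on(66): voice 2 is free -> assigned | voices=[75 72 66 -]
Op 4: note_on(82): voice 3 is free -> assigned | voices=[75 72 66 82]
Op 5: note_on(76): all voices busy, STEAL voice 0 (pitch 75, oldest) -> assign | voices=[76 72 66 82]
Op 6: note_on(67): all voices busy, STEAL voice 1 (pitch 72, oldest) -> assign | voices=[76 67 66 82]
Op 7: note_on(68): all voices busy, STEAL voice 2 (pitch 66, oldest) -> assign | voices=[76 67 68 82]
Op 8: note_on(74): all voices busy, STEAL voice 3 (pitch 82, oldest) -> assign | voices=[76 67 68 74]
Op 9: note_on(60): all voices busy, STEAL voice 0 (pitch 76, oldest) -> assign | voices=[60 67 68 74]
Op 10: note_off(68): free voice 2 | voices=[60 67 - 74]
Op 11: note_off(74): free voice 3 | voices=[60 67 - -]

Answer: 5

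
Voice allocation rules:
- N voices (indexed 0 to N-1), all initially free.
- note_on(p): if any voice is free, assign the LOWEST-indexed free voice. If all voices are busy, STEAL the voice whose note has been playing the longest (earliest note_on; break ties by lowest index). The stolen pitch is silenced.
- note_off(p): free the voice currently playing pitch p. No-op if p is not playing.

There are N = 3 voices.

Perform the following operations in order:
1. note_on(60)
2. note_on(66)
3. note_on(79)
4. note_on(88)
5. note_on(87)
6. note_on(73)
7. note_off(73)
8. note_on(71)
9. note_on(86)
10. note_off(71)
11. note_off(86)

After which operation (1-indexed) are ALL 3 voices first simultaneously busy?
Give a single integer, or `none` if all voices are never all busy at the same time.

Answer: 3

Derivation:
Op 1: note_on(60): voice 0 is free -> assigned | voices=[60 - -]
Op 2: note_on(66): voice 1 is free -> assigned | voices=[60 66 -]
Op 3: note_on(79): voice 2 is free -> assigned | voices=[60 66 79]
Op 4: note_on(88): all voices busy, STEAL voice 0 (pitch 60, oldest) -> assign | voices=[88 66 79]
Op 5: note_on(87): all voices busy, STEAL voice 1 (pitch 66, oldest) -> assign | voices=[88 87 79]
Op 6: note_on(73): all voices busy, STEAL voice 2 (pitch 79, oldest) -> assign | voices=[88 87 73]
Op 7: note_off(73): free voice 2 | voices=[88 87 -]
Op 8: note_on(71): voice 2 is free -> assigned | voices=[88 87 71]
Op 9: note_on(86): all voices busy, STEAL voice 0 (pitch 88, oldest) -> assign | voices=[86 87 71]
Op 10: note_off(71): free voice 2 | voices=[86 87 -]
Op 11: note_off(86): free voice 0 | voices=[- 87 -]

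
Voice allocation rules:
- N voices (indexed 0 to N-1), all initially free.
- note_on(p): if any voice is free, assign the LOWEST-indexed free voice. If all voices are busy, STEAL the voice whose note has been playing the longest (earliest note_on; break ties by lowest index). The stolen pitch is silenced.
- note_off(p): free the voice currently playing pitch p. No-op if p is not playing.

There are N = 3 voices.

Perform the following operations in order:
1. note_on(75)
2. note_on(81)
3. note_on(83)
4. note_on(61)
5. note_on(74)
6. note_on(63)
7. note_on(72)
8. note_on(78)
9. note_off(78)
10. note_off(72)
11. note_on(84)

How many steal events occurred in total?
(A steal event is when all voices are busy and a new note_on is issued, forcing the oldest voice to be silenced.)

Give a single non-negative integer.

Answer: 5

Derivation:
Op 1: note_on(75): voice 0 is free -> assigned | voices=[75 - -]
Op 2: note_on(81): voice 1 is free -> assigned | voices=[75 81 -]
Op 3: note_on(83): voice 2 is free -> assigned | voices=[75 81 83]
Op 4: note_on(61): all voices busy, STEAL voice 0 (pitch 75, oldest) -> assign | voices=[61 81 83]
Op 5: note_on(74): all voices busy, STEAL voice 1 (pitch 81, oldest) -> assign | voices=[61 74 83]
Op 6: note_on(63): all voices busy, STEAL voice 2 (pitch 83, oldest) -> assign | voices=[61 74 63]
Op 7: note_on(72): all voices busy, STEAL voice 0 (pitch 61, oldest) -> assign | voices=[72 74 63]
Op 8: note_on(78): all voices busy, STEAL voice 1 (pitch 74, oldest) -> assign | voices=[72 78 63]
Op 9: note_off(78): free voice 1 | voices=[72 - 63]
Op 10: note_off(72): free voice 0 | voices=[- - 63]
Op 11: note_on(84): voice 0 is free -> assigned | voices=[84 - 63]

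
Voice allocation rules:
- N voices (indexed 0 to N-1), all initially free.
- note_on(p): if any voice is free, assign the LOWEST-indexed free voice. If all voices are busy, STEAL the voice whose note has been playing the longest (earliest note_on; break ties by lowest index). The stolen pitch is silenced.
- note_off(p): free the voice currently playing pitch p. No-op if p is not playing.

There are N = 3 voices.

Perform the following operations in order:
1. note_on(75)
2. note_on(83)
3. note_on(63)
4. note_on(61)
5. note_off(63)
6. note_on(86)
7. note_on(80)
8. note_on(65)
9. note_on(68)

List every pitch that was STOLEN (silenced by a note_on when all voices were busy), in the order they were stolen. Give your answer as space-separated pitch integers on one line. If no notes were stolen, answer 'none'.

Op 1: note_on(75): voice 0 is free -> assigned | voices=[75 - -]
Op 2: note_on(83): voice 1 is free -> assigned | voices=[75 83 -]
Op 3: note_on(63): voice 2 is free -> assigned | voices=[75 83 63]
Op 4: note_on(61): all voices busy, STEAL voice 0 (pitch 75, oldest) -> assign | voices=[61 83 63]
Op 5: note_off(63): free voice 2 | voices=[61 83 -]
Op 6: note_on(86): voice 2 is free -> assigned | voices=[61 83 86]
Op 7: note_on(80): all voices busy, STEAL voice 1 (pitch 83, oldest) -> assign | voices=[61 80 86]
Op 8: note_on(65): all voices busy, STEAL voice 0 (pitch 61, oldest) -> assign | voices=[65 80 86]
Op 9: note_on(68): all voices busy, STEAL voice 2 (pitch 86, oldest) -> assign | voices=[65 80 68]

Answer: 75 83 61 86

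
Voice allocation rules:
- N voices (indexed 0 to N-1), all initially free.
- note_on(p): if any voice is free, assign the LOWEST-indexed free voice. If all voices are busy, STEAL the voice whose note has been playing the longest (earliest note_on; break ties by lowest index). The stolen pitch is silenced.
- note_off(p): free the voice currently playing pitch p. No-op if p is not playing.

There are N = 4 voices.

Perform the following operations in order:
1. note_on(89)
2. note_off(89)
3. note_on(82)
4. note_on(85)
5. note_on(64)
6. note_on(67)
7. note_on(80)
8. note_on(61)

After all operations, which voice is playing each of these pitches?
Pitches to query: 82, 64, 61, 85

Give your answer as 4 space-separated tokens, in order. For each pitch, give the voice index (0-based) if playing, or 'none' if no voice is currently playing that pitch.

Op 1: note_on(89): voice 0 is free -> assigned | voices=[89 - - -]
Op 2: note_off(89): free voice 0 | voices=[- - - -]
Op 3: note_on(82): voice 0 is free -> assigned | voices=[82 - - -]
Op 4: note_on(85): voice 1 is free -> assigned | voices=[82 85 - -]
Op 5: note_on(64): voice 2 is free -> assigned | voices=[82 85 64 -]
Op 6: note_on(67): voice 3 is free -> assigned | voices=[82 85 64 67]
Op 7: note_on(80): all voices busy, STEAL voice 0 (pitch 82, oldest) -> assign | voices=[80 85 64 67]
Op 8: note_on(61): all voices busy, STEAL voice 1 (pitch 85, oldest) -> assign | voices=[80 61 64 67]

Answer: none 2 1 none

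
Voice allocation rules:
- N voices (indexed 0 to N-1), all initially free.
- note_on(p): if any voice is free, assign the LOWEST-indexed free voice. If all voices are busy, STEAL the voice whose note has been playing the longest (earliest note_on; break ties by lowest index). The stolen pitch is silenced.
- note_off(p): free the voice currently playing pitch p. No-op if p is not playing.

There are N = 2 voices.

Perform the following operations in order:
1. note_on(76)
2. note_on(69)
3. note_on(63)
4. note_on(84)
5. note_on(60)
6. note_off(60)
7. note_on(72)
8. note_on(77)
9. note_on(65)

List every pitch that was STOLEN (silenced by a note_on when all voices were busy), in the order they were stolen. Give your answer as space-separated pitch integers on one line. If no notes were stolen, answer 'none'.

Answer: 76 69 63 84 72

Derivation:
Op 1: note_on(76): voice 0 is free -> assigned | voices=[76 -]
Op 2: note_on(69): voice 1 is free -> assigned | voices=[76 69]
Op 3: note_on(63): all voices busy, STEAL voice 0 (pitch 76, oldest) -> assign | voices=[63 69]
Op 4: note_on(84): all voices busy, STEAL voice 1 (pitch 69, oldest) -> assign | voices=[63 84]
Op 5: note_on(60): all voices busy, STEAL voice 0 (pitch 63, oldest) -> assign | voices=[60 84]
Op 6: note_off(60): free voice 0 | voices=[- 84]
Op 7: note_on(72): voice 0 is free -> assigned | voices=[72 84]
Op 8: note_on(77): all voices busy, STEAL voice 1 (pitch 84, oldest) -> assign | voices=[72 77]
Op 9: note_on(65): all voices busy, STEAL voice 0 (pitch 72, oldest) -> assign | voices=[65 77]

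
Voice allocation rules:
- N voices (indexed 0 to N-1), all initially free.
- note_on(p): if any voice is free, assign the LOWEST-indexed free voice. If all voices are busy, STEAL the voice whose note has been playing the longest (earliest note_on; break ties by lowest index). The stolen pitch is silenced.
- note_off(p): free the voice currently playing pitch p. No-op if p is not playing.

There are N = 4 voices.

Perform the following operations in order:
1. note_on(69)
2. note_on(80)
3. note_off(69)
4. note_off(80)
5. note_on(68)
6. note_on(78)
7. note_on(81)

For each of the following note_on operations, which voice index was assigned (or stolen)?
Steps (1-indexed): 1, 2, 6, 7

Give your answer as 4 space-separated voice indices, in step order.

Op 1: note_on(69): voice 0 is free -> assigned | voices=[69 - - -]
Op 2: note_on(80): voice 1 is free -> assigned | voices=[69 80 - -]
Op 3: note_off(69): free voice 0 | voices=[- 80 - -]
Op 4: note_off(80): free voice 1 | voices=[- - - -]
Op 5: note_on(68): voice 0 is free -> assigned | voices=[68 - - -]
Op 6: note_on(78): voice 1 is free -> assigned | voices=[68 78 - -]
Op 7: note_on(81): voice 2 is free -> assigned | voices=[68 78 81 -]

Answer: 0 1 1 2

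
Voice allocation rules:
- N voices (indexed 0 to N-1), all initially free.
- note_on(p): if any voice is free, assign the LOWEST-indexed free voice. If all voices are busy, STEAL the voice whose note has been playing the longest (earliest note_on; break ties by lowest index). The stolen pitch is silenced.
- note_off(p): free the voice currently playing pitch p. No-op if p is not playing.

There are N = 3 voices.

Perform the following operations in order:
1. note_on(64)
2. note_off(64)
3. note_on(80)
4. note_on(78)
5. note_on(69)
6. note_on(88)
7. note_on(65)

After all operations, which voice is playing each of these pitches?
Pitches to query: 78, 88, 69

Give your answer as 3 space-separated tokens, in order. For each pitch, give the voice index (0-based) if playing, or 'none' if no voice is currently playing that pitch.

Answer: none 0 2

Derivation:
Op 1: note_on(64): voice 0 is free -> assigned | voices=[64 - -]
Op 2: note_off(64): free voice 0 | voices=[- - -]
Op 3: note_on(80): voice 0 is free -> assigned | voices=[80 - -]
Op 4: note_on(78): voice 1 is free -> assigned | voices=[80 78 -]
Op 5: note_on(69): voice 2 is free -> assigned | voices=[80 78 69]
Op 6: note_on(88): all voices busy, STEAL voice 0 (pitch 80, oldest) -> assign | voices=[88 78 69]
Op 7: note_on(65): all voices busy, STEAL voice 1 (pitch 78, oldest) -> assign | voices=[88 65 69]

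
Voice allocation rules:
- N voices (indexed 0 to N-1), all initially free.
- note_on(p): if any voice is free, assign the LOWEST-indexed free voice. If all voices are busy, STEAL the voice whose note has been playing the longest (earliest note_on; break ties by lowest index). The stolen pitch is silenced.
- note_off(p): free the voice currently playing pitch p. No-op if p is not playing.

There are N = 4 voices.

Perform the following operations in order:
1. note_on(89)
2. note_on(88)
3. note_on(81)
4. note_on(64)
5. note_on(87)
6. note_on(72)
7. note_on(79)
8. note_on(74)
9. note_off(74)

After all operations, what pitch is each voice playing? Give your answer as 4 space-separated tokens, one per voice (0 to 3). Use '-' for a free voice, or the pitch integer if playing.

Op 1: note_on(89): voice 0 is free -> assigned | voices=[89 - - -]
Op 2: note_on(88): voice 1 is free -> assigned | voices=[89 88 - -]
Op 3: note_on(81): voice 2 is free -> assigned | voices=[89 88 81 -]
Op 4: note_on(64): voice 3 is free -> assigned | voices=[89 88 81 64]
Op 5: note_on(87): all voices busy, STEAL voice 0 (pitch 89, oldest) -> assign | voices=[87 88 81 64]
Op 6: note_on(72): all voices busy, STEAL voice 1 (pitch 88, oldest) -> assign | voices=[87 72 81 64]
Op 7: note_on(79): all voices busy, STEAL voice 2 (pitch 81, oldest) -> assign | voices=[87 72 79 64]
Op 8: note_on(74): all voices busy, STEAL voice 3 (pitch 64, oldest) -> assign | voices=[87 72 79 74]
Op 9: note_off(74): free voice 3 | voices=[87 72 79 -]

Answer: 87 72 79 -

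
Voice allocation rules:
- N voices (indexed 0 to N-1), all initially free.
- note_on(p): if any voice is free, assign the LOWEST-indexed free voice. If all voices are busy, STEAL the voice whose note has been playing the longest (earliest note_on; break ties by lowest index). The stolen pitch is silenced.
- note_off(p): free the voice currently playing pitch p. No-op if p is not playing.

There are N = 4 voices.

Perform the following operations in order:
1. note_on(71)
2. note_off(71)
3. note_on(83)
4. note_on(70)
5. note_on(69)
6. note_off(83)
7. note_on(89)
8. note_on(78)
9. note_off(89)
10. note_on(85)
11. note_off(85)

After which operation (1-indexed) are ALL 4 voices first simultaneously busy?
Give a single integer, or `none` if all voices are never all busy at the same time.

Answer: 8

Derivation:
Op 1: note_on(71): voice 0 is free -> assigned | voices=[71 - - -]
Op 2: note_off(71): free voice 0 | voices=[- - - -]
Op 3: note_on(83): voice 0 is free -> assigned | voices=[83 - - -]
Op 4: note_on(70): voice 1 is free -> assigned | voices=[83 70 - -]
Op 5: note_on(69): voice 2 is free -> assigned | voices=[83 70 69 -]
Op 6: note_off(83): free voice 0 | voices=[- 70 69 -]
Op 7: note_on(89): voice 0 is free -> assigned | voices=[89 70 69 -]
Op 8: note_on(78): voice 3 is free -> assigned | voices=[89 70 69 78]
Op 9: note_off(89): free voice 0 | voices=[- 70 69 78]
Op 10: note_on(85): voice 0 is free -> assigned | voices=[85 70 69 78]
Op 11: note_off(85): free voice 0 | voices=[- 70 69 78]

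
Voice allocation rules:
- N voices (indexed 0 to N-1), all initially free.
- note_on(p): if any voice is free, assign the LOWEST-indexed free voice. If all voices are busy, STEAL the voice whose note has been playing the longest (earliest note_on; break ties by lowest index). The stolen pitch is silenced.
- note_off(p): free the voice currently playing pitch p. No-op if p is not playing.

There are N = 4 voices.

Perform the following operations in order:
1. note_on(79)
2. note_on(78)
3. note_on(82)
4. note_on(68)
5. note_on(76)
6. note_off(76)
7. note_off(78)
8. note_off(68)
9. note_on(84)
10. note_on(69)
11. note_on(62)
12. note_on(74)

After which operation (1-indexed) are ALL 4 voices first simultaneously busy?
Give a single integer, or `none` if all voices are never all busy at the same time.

Answer: 4

Derivation:
Op 1: note_on(79): voice 0 is free -> assigned | voices=[79 - - -]
Op 2: note_on(78): voice 1 is free -> assigned | voices=[79 78 - -]
Op 3: note_on(82): voice 2 is free -> assigned | voices=[79 78 82 -]
Op 4: note_on(68): voice 3 is free -> assigned | voices=[79 78 82 68]
Op 5: note_on(76): all voices busy, STEAL voice 0 (pitch 79, oldest) -> assign | voices=[76 78 82 68]
Op 6: note_off(76): free voice 0 | voices=[- 78 82 68]
Op 7: note_off(78): free voice 1 | voices=[- - 82 68]
Op 8: note_off(68): free voice 3 | voices=[- - 82 -]
Op 9: note_on(84): voice 0 is free -> assigned | voices=[84 - 82 -]
Op 10: note_on(69): voice 1 is free -> assigned | voices=[84 69 82 -]
Op 11: note_on(62): voice 3 is free -> assigned | voices=[84 69 82 62]
Op 12: note_on(74): all voices busy, STEAL voice 2 (pitch 82, oldest) -> assign | voices=[84 69 74 62]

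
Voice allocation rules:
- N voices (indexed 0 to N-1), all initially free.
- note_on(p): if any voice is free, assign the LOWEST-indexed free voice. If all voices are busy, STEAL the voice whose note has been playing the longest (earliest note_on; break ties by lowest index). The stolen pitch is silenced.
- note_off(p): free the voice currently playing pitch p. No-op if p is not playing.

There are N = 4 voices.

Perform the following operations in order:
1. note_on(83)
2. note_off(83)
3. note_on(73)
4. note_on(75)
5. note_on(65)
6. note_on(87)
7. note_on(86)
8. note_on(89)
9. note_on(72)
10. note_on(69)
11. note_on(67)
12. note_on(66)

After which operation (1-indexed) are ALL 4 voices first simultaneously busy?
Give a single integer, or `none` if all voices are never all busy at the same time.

Answer: 6

Derivation:
Op 1: note_on(83): voice 0 is free -> assigned | voices=[83 - - -]
Op 2: note_off(83): free voice 0 | voices=[- - - -]
Op 3: note_on(73): voice 0 is free -> assigned | voices=[73 - - -]
Op 4: note_on(75): voice 1 is free -> assigned | voices=[73 75 - -]
Op 5: note_on(65): voice 2 is free -> assigned | voices=[73 75 65 -]
Op 6: note_on(87): voice 3 is free -> assigned | voices=[73 75 65 87]
Op 7: note_on(86): all voices busy, STEAL voice 0 (pitch 73, oldest) -> assign | voices=[86 75 65 87]
Op 8: note_on(89): all voices busy, STEAL voice 1 (pitch 75, oldest) -> assign | voices=[86 89 65 87]
Op 9: note_on(72): all voices busy, STEAL voice 2 (pitch 65, oldest) -> assign | voices=[86 89 72 87]
Op 10: note_on(69): all voices busy, STEAL voice 3 (pitch 87, oldest) -> assign | voices=[86 89 72 69]
Op 11: note_on(67): all voices busy, STEAL voice 0 (pitch 86, oldest) -> assign | voices=[67 89 72 69]
Op 12: note_on(66): all voices busy, STEAL voice 1 (pitch 89, oldest) -> assign | voices=[67 66 72 69]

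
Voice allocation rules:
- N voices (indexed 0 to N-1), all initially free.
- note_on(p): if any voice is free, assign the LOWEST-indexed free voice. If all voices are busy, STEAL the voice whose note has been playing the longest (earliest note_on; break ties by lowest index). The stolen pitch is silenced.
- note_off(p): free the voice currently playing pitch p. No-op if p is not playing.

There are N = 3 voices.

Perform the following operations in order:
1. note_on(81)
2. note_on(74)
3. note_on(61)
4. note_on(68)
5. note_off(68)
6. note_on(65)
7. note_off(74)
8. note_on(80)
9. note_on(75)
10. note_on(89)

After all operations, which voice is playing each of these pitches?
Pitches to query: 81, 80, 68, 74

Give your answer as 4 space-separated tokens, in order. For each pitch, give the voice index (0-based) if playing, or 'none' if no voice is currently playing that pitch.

Answer: none 1 none none

Derivation:
Op 1: note_on(81): voice 0 is free -> assigned | voices=[81 - -]
Op 2: note_on(74): voice 1 is free -> assigned | voices=[81 74 -]
Op 3: note_on(61): voice 2 is free -> assigned | voices=[81 74 61]
Op 4: note_on(68): all voices busy, STEAL voice 0 (pitch 81, oldest) -> assign | voices=[68 74 61]
Op 5: note_off(68): free voice 0 | voices=[- 74 61]
Op 6: note_on(65): voice 0 is free -> assigned | voices=[65 74 61]
Op 7: note_off(74): free voice 1 | voices=[65 - 61]
Op 8: note_on(80): voice 1 is free -> assigned | voices=[65 80 61]
Op 9: note_on(75): all voices busy, STEAL voice 2 (pitch 61, oldest) -> assign | voices=[65 80 75]
Op 10: note_on(89): all voices busy, STEAL voice 0 (pitch 65, oldest) -> assign | voices=[89 80 75]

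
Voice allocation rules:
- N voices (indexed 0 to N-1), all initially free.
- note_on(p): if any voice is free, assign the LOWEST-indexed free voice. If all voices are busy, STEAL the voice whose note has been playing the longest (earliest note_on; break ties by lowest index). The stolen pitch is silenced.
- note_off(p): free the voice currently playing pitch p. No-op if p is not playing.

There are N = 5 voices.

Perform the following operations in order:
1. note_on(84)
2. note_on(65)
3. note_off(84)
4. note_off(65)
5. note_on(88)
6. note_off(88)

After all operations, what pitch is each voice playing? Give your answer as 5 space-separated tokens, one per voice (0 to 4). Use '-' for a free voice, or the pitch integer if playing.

Op 1: note_on(84): voice 0 is free -> assigned | voices=[84 - - - -]
Op 2: note_on(65): voice 1 is free -> assigned | voices=[84 65 - - -]
Op 3: note_off(84): free voice 0 | voices=[- 65 - - -]
Op 4: note_off(65): free voice 1 | voices=[- - - - -]
Op 5: note_on(88): voice 0 is free -> assigned | voices=[88 - - - -]
Op 6: note_off(88): free voice 0 | voices=[- - - - -]

Answer: - - - - -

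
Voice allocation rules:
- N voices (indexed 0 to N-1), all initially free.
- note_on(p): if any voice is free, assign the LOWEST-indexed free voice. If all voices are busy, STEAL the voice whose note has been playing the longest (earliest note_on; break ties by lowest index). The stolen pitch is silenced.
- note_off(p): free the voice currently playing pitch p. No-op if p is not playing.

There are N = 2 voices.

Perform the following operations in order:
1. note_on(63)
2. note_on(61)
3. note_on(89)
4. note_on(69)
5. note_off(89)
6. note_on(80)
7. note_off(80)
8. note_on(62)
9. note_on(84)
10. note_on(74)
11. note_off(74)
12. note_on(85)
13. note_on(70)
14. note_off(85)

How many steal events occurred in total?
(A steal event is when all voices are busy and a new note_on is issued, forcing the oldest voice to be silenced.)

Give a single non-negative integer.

Op 1: note_on(63): voice 0 is free -> assigned | voices=[63 -]
Op 2: note_on(61): voice 1 is free -> assigned | voices=[63 61]
Op 3: note_on(89): all voices busy, STEAL voice 0 (pitch 63, oldest) -> assign | voices=[89 61]
Op 4: note_on(69): all voices busy, STEAL voice 1 (pitch 61, oldest) -> assign | voices=[89 69]
Op 5: note_off(89): free voice 0 | voices=[- 69]
Op 6: note_on(80): voice 0 is free -> assigned | voices=[80 69]
Op 7: note_off(80): free voice 0 | voices=[- 69]
Op 8: note_on(62): voice 0 is free -> assigned | voices=[62 69]
Op 9: note_on(84): all voices busy, STEAL voice 1 (pitch 69, oldest) -> assign | voices=[62 84]
Op 10: note_on(74): all voices busy, STEAL voice 0 (pitch 62, oldest) -> assign | voices=[74 84]
Op 11: note_off(74): free voice 0 | voices=[- 84]
Op 12: note_on(85): voice 0 is free -> assigned | voices=[85 84]
Op 13: note_on(70): all voices busy, STEAL voice 1 (pitch 84, oldest) -> assign | voices=[85 70]
Op 14: note_off(85): free voice 0 | voices=[- 70]

Answer: 5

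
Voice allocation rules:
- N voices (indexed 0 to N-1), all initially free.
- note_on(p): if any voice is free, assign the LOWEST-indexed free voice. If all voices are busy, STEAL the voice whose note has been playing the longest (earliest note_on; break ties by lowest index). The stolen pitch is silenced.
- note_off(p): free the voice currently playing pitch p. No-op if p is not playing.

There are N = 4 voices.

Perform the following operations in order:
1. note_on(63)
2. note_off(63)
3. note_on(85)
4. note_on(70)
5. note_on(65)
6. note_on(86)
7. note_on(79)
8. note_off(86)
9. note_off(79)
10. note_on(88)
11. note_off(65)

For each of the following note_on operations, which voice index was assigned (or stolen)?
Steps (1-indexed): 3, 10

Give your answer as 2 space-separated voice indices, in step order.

Op 1: note_on(63): voice 0 is free -> assigned | voices=[63 - - -]
Op 2: note_off(63): free voice 0 | voices=[- - - -]
Op 3: note_on(85): voice 0 is free -> assigned | voices=[85 - - -]
Op 4: note_on(70): voice 1 is free -> assigned | voices=[85 70 - -]
Op 5: note_on(65): voice 2 is free -> assigned | voices=[85 70 65 -]
Op 6: note_on(86): voice 3 is free -> assigned | voices=[85 70 65 86]
Op 7: note_on(79): all voices busy, STEAL voice 0 (pitch 85, oldest) -> assign | voices=[79 70 65 86]
Op 8: note_off(86): free voice 3 | voices=[79 70 65 -]
Op 9: note_off(79): free voice 0 | voices=[- 70 65 -]
Op 10: note_on(88): voice 0 is free -> assigned | voices=[88 70 65 -]
Op 11: note_off(65): free voice 2 | voices=[88 70 - -]

Answer: 0 0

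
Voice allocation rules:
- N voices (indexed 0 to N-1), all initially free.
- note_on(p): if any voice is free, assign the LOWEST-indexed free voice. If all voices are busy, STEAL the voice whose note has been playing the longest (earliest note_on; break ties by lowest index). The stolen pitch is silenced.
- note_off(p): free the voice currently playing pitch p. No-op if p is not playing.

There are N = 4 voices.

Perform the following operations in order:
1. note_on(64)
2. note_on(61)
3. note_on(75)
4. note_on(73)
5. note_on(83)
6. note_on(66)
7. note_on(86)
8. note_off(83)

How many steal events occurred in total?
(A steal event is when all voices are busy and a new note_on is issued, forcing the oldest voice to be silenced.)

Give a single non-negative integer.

Answer: 3

Derivation:
Op 1: note_on(64): voice 0 is free -> assigned | voices=[64 - - -]
Op 2: note_on(61): voice 1 is free -> assigned | voices=[64 61 - -]
Op 3: note_on(75): voice 2 is free -> assigned | voices=[64 61 75 -]
Op 4: note_on(73): voice 3 is free -> assigned | voices=[64 61 75 73]
Op 5: note_on(83): all voices busy, STEAL voice 0 (pitch 64, oldest) -> assign | voices=[83 61 75 73]
Op 6: note_on(66): all voices busy, STEAL voice 1 (pitch 61, oldest) -> assign | voices=[83 66 75 73]
Op 7: note_on(86): all voices busy, STEAL voice 2 (pitch 75, oldest) -> assign | voices=[83 66 86 73]
Op 8: note_off(83): free voice 0 | voices=[- 66 86 73]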